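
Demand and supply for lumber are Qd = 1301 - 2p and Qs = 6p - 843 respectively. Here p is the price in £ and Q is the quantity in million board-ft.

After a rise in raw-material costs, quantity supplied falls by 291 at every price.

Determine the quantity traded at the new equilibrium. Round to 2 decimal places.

Before the shock: 1301 - 2p = 6p - 843 ⇒ 2144 = 8p ⇒ p = 268, Q = 765.
After the shift, demand is Qd = 1301 - 2p and supply is Qs = 6p - 1134.
Equate the new curves: 1301 - 2p = 6p - 1134, giving 2435 = 8p, p = 304.375, Q = 692.25.

692.25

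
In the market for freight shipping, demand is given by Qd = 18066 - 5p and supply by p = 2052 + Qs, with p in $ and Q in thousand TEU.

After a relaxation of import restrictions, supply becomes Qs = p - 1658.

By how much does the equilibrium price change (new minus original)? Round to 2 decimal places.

Original equilibrium: 18066 - 5p = p - 2052 gives 20118 = 6p, so p = 3353 and Q = 1301.
With the change applied: demand Qd = 18066 - 5p, supply Qs = p - 1658.
Equate the new curves: 18066 - 5p = p - 1658, giving 19724 = 6p, p = 9862/3 ≈ 3287.3333, Q = 4888/3 ≈ 1629.3333.
Δp = 3287.3333 − 3353 = -65.67.

-65.67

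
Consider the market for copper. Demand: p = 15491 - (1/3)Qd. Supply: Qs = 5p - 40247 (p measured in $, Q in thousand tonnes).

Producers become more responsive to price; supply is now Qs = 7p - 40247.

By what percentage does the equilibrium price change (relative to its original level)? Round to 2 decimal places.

-20.00

Initially, 46473 - 3p = 5p - 40247, so 86720 = 8p and p = 10840, Q = 13953.
The shock moves the curves to Qd = 46473 - 3p and Qs = 7p - 40247.
Equate the new curves: 46473 - 3p = 7p - 40247, giving 86720 = 10p, p = 8672, Q = 20457.
%Δp = (8672 − 10840) / 10840 × 100 = -20.00%.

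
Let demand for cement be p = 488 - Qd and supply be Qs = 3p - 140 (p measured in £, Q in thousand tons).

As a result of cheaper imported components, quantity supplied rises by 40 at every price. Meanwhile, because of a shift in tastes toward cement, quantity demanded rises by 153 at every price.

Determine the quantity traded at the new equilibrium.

Solve the original market: 488 - p = 3p - 140, hence p = 157 and Q = 331.
The shock moves the curves to Qd = 641 - p and Qs = 3p - 100.
Equate the new curves: 641 - p = 3p - 100, giving 741 = 4p, p = 185.25, Q = 455.75.

455.75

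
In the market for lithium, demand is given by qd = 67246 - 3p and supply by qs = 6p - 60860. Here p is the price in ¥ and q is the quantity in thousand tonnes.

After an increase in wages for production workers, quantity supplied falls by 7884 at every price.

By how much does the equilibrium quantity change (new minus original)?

-2628

Original equilibrium: 67246 - 3p = 6p - 60860 gives 128106 = 9p, so p = 14234 and q = 24544.
The new curves are qd = 67246 - 3p (demand) and qs = 6p - 68744 (supply).
Equate the new curves: 67246 - 3p = 6p - 68744, giving 135990 = 9p, p = 15110, q = 21916.
Δq = 21916 − 24544 = -2628.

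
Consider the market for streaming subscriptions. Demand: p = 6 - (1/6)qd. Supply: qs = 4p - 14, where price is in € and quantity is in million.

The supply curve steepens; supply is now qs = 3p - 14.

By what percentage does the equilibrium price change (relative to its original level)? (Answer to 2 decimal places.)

Solve the original market: 36 - 6p = 4p - 14, hence p = 5 and q = 6.
After the shift, demand is qd = 36 - 6p and supply is qs = 3p - 14.
Equate the new curves: 36 - 6p = 3p - 14, giving 50 = 9p, p = 50/9 ≈ 5.5556, q = 8/3 ≈ 2.6667.
%Δp = (5.5556 − 5) / 5 × 100 = +11.11%.

+11.11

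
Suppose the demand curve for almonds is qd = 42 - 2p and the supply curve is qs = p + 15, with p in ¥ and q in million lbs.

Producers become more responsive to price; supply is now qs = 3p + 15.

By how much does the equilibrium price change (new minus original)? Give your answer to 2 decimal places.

Before the shock: 42 - 2p = p + 15 ⇒ 27 = 3p ⇒ p = 9, q = 24.
After the shift, demand is qd = 42 - 2p and supply is qs = 3p + 15.
New equilibrium: 42 - 2p = 3p + 15 ⇒ 27 = 5p ⇒ p = 5.4, q = 31.2.
Δp = 5.4 − 9 = -3.60.

-3.60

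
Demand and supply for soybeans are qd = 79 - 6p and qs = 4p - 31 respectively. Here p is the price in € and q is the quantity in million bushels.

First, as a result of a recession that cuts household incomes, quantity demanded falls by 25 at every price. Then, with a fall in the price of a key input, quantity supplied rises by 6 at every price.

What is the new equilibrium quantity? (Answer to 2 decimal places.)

Original equilibrium: 79 - 6p = 4p - 31 gives 110 = 10p, so p = 11 and q = 13.
The new curves are qd = 54 - 6p (demand) and qs = 4p - 25 (supply).
New equilibrium: 54 - 6p = 4p - 25 ⇒ 79 = 10p ⇒ p = 7.9, q = 6.6.

6.60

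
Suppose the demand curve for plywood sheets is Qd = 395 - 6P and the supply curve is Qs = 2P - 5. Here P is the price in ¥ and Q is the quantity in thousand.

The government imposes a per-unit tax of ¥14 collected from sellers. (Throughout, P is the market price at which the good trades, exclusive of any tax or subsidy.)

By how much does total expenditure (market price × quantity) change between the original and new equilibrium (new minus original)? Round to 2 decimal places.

-791.00

Solve the original market: 395 - 6P = 2P - 5, hence P = 50 and Q = 95.
Since sellers keep the price net of the tax, the effective supply curve becomes Qs = 2P - 33.
Setting them equal: 395 - 6P = 2P - 33 → 428 = 8P, so P = 53.5 and Q = 74.
Expenditure moves from 50×95 = 4750 to 53.5×74 = 3959; change = -791.00.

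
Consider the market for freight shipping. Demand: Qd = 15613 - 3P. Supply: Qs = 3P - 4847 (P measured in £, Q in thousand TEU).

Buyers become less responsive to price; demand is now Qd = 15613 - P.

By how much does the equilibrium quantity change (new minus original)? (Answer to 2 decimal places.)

+5115.00

Before the shock: 15613 - 3P = 3P - 4847 ⇒ 20460 = 6P ⇒ P = 3410, Q = 5383.
After the shift, demand is Qd = 15613 - P and supply is Qs = 3P - 4847.
New equilibrium: 15613 - P = 3P - 4847 ⇒ 20460 = 4P ⇒ P = 5115, Q = 10498.
ΔQ = 10498 − 5383 = +5115.00.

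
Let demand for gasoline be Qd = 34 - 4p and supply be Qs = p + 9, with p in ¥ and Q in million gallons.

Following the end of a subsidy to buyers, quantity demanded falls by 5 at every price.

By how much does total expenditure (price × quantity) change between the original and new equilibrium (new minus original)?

-18

Before the shock: 34 - 4p = p + 9 ⇒ 25 = 5p ⇒ p = 5, Q = 14.
After the shift, demand is Qd = 29 - 4p and supply is Qs = p + 9.
Setting them equal: 29 - 4p = p + 9 → 20 = 5p, so p = 4 and Q = 13.
Expenditure moves from 5×14 = 70 to 4×13 = 52; change = -18.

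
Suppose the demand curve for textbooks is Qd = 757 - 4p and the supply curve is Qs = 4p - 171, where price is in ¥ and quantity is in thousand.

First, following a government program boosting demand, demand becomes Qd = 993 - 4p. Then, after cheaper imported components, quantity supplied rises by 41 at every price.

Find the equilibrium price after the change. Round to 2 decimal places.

140.38

Original equilibrium: 757 - 4p = 4p - 171 gives 928 = 8p, so p = 116 and Q = 293.
With the change applied: demand Qd = 993 - 4p, supply Qs = 4p - 130.
New equilibrium: 993 - 4p = 4p - 130 ⇒ 1123 = 8p ⇒ p = 140.375, Q = 431.5.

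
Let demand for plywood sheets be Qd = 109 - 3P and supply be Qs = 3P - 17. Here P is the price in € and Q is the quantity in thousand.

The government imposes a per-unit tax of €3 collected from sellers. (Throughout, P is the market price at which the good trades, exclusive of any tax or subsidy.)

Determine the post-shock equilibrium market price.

22.5

Original equilibrium: 109 - 3P = 3P - 17 gives 126 = 6P, so P = 21 and Q = 46.
Since sellers keep the price net of the tax, the effective supply curve becomes Qs = 3P - 26.
Clearing the new market: 109 - 3P = 3P - 26, so P = 22.5 and Q = 41.5.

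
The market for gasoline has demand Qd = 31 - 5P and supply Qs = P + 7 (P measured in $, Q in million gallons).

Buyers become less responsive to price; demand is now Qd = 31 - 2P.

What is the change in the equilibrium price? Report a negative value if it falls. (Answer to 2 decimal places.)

Solve the original market: 31 - 5P = P + 7, hence P = 4 and Q = 11.
The new curves are Qd = 31 - 2P (demand) and Qs = P + 7 (supply).
Equate the new curves: 31 - 2P = P + 7, giving 24 = 3P, P = 8, Q = 15.
ΔP = 8 − 4 = +4.00.

+4.00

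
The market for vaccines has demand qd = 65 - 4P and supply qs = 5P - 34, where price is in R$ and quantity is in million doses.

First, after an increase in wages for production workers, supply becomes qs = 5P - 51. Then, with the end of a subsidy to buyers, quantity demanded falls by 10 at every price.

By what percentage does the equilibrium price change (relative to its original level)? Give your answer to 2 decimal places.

+7.07

Initially, 65 - 4P = 5P - 34, so 99 = 9P and P = 11, q = 21.
With the change applied: demand qd = 55 - 4P, supply qs = 5P - 51.
Setting them equal: 55 - 4P = 5P - 51 → 106 = 9P, so P = 106/9 ≈ 11.7778 and q = 71/9 ≈ 7.8889.
%ΔP = (11.7778 − 11) / 11 × 100 = +7.07%.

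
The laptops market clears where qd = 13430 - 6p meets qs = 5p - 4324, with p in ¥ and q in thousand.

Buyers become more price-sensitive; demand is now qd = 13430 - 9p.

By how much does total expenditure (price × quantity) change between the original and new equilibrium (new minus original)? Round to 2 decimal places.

-3488562.18

Initially, 13430 - 6p = 5p - 4324, so 17754 = 11p and p = 1614, q = 3746.
After the shift, demand is qd = 13430 - 9p and supply is qs = 5p - 4324.
Equate the new curves: 13430 - 9p = 5p - 4324, giving 17754 = 14p, p = 8877/7 ≈ 1268.1429, q = 14117/7 ≈ 2016.7143.
Expenditure moves from 1614×3746 = 6046044 to 1268.1429×2016.7143 = 2557481.8163; change = -3488562.18.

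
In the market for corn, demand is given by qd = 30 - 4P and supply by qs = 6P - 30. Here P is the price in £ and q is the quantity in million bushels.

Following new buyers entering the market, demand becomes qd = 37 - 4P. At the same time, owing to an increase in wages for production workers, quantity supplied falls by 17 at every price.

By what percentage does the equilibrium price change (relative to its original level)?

+40

Before the shock: 30 - 4P = 6P - 30 ⇒ 60 = 10P ⇒ P = 6, q = 6.
After the shift, demand is qd = 37 - 4P and supply is qs = 6P - 47.
Equate the new curves: 37 - 4P = 6P - 47, giving 84 = 10P, P = 8.4, q = 3.4.
%ΔP = (8.4 − 6) / 6 × 100 = +40%.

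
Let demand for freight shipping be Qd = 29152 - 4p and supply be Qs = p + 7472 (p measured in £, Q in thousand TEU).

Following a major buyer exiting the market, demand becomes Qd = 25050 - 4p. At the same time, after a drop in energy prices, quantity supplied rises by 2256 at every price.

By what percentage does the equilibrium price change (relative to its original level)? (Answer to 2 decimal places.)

Before the shock: 29152 - 4p = p + 7472 ⇒ 21680 = 5p ⇒ p = 4336, Q = 11808.
The new curves are Qd = 25050 - 4p (demand) and Qs = p + 9728 (supply).
New equilibrium: 25050 - 4p = p + 9728 ⇒ 15322 = 5p ⇒ p = 3064.4, Q = 12792.4.
%Δp = (3064.4 − 4336) / 4336 × 100 = -29.33%.

-29.33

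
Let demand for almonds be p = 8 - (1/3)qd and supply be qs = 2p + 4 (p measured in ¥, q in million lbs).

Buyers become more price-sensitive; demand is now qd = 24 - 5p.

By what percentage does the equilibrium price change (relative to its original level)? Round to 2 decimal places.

Initially, 24 - 3p = 2p + 4, so 20 = 5p and p = 4, q = 12.
With the change applied: demand qd = 24 - 5p, supply qs = 2p + 4.
Clearing the new market: 24 - 5p = 2p + 4, so p = 20/7 ≈ 2.8571 and q = 68/7 ≈ 9.7143.
%Δp = (2.8571 − 4) / 4 × 100 = -28.57%.

-28.57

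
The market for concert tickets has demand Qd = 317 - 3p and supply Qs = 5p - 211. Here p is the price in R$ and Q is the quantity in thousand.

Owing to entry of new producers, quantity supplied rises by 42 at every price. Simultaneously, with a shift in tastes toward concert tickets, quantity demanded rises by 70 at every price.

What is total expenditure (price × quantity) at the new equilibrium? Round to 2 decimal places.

12405.75

Initially, 317 - 3p = 5p - 211, so 528 = 8p and p = 66, Q = 119.
After the shift, demand is Qd = 387 - 3p and supply is Qs = 5p - 169.
New equilibrium: 387 - 3p = 5p - 169 ⇒ 556 = 8p ⇒ p = 69.5, Q = 178.5.
New expenditure = 69.5 × 178.5 = 12405.75.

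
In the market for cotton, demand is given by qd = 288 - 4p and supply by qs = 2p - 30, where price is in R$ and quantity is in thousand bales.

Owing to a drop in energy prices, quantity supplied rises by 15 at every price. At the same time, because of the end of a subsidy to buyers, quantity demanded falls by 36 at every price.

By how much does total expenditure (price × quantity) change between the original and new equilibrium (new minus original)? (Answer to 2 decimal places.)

Original equilibrium: 288 - 4p = 2p - 30 gives 318 = 6p, so p = 53 and q = 76.
With the change applied: demand qd = 252 - 4p, supply qs = 2p - 15.
Clearing the new market: 252 - 4p = 2p - 15, so p = 44.5 and q = 74.
Expenditure moves from 53×76 = 4028 to 44.5×74 = 3293; change = -735.00.

-735.00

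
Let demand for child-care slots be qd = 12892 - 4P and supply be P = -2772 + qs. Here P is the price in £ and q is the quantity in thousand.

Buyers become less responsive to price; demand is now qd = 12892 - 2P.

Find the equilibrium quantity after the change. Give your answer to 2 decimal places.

6145.33

Initially, 12892 - 4P = P + 2772, so 10120 = 5P and P = 2024, q = 4796.
The new curves are qd = 12892 - 2P (demand) and qs = P + 2772 (supply).
New equilibrium: 12892 - 2P = P + 2772 ⇒ 10120 = 3P ⇒ P = 10120/3 ≈ 3373.3333, q = 18436/3 ≈ 6145.3333.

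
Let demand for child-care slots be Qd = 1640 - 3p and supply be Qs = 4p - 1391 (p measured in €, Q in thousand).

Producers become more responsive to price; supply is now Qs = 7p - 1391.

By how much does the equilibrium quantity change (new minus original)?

Original equilibrium: 1640 - 3p = 4p - 1391 gives 3031 = 7p, so p = 433 and Q = 341.
The shock moves the curves to Qd = 1640 - 3p and Qs = 7p - 1391.
Equate the new curves: 1640 - 3p = 7p - 1391, giving 3031 = 10p, p = 303.1, Q = 730.7.
ΔQ = 730.7 − 341 = +389.7.

+389.7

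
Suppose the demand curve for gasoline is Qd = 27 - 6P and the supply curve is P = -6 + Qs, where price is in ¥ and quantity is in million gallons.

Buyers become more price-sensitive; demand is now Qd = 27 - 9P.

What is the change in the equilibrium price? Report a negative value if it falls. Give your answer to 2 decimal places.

Before the shock: 27 - 6P = P + 6 ⇒ 21 = 7P ⇒ P = 3, Q = 9.
The shock moves the curves to Qd = 27 - 9P and Qs = P + 6.
Clearing the new market: 27 - 9P = P + 6, so P = 2.1 and Q = 8.1.
ΔP = 2.1 − 3 = -0.90.

-0.90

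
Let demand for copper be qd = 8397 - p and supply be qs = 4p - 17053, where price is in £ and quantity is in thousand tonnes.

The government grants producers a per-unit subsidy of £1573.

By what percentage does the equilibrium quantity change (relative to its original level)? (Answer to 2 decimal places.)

Original equilibrium: 8397 - p = 4p - 17053 gives 25450 = 5p, so p = 5090 and q = 3307.
Since sellers receive the price plus the subsidy, the effective supply curve becomes qs = 4p - 10761.
New equilibrium: 8397 - p = 4p - 10761 ⇒ 19158 = 5p ⇒ p = 3831.6, q = 4565.4.
%Δq = (4565.4 − 3307) / 3307 × 100 = +38.05%.

+38.05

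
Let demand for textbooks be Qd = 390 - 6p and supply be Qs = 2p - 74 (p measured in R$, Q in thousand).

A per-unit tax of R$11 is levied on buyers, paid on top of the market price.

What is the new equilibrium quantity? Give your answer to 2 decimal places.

Before the shock: 390 - 6p = 2p - 74 ⇒ 464 = 8p ⇒ p = 58, Q = 42.
Since buyers pay the price plus the tax, the effective demand curve becomes Qd = 324 - 6p.
New equilibrium: 324 - 6p = 2p - 74 ⇒ 398 = 8p ⇒ p = 49.75, Q = 25.5.

25.50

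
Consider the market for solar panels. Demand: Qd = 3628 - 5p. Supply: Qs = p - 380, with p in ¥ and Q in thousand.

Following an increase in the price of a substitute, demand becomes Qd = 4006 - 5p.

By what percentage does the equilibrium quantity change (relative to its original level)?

Initially, 3628 - 5p = p - 380, so 4008 = 6p and p = 668, Q = 288.
The shock moves the curves to Qd = 4006 - 5p and Qs = p - 380.
New equilibrium: 4006 - 5p = p - 380 ⇒ 4386 = 6p ⇒ p = 731, Q = 351.
%ΔQ = (351 − 288) / 288 × 100 = +21.875%.

+21.875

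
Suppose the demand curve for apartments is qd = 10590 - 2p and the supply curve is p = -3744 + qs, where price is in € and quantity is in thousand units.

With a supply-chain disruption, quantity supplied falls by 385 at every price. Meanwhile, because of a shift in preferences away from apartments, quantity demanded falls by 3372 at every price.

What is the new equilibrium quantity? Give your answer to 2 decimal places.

4645.33

Solve the original market: 10590 - 2p = p + 3744, hence p = 2282 and q = 6026.
With the change applied: demand qd = 7218 - 2p, supply qs = p + 3359.
Setting them equal: 7218 - 2p = p + 3359 → 3859 = 3p, so p = 3859/3 ≈ 1286.3333 and q = 13936/3 ≈ 4645.3333.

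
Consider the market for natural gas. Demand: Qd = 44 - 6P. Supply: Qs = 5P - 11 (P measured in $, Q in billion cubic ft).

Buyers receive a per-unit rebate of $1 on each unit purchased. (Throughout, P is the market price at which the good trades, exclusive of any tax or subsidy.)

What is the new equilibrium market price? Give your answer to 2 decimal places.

5.55

Solve the original market: 44 - 6P = 5P - 11, hence P = 5 and Q = 14.
Since buyers' out-of-pocket price is the market price minus the rebate, the effective demand curve becomes Qd = 50 - 6P.
Setting them equal: 50 - 6P = 5P - 11 → 61 = 11P, so P = 61/11 ≈ 5.5455 and Q = 184/11 ≈ 16.7273.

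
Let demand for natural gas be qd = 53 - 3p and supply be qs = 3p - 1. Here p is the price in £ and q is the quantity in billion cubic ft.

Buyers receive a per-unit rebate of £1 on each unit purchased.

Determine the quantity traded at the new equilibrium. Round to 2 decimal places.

27.50

Original equilibrium: 53 - 3p = 3p - 1 gives 54 = 6p, so p = 9 and q = 26.
Since buyers' out-of-pocket price is the market price minus the rebate, the effective demand curve becomes qd = 56 - 3p.
Equate the new curves: 56 - 3p = 3p - 1, giving 57 = 6p, p = 9.5, q = 27.5.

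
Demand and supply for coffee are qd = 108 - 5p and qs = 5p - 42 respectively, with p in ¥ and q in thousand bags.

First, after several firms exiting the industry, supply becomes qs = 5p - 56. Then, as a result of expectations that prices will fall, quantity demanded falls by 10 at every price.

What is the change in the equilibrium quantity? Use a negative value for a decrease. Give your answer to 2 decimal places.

-12.00

Initially, 108 - 5p = 5p - 42, so 150 = 10p and p = 15, q = 33.
The new curves are qd = 98 - 5p (demand) and qs = 5p - 56 (supply).
Setting them equal: 98 - 5p = 5p - 56 → 154 = 10p, so p = 15.4 and q = 21.
Δq = 21 − 33 = -12.00.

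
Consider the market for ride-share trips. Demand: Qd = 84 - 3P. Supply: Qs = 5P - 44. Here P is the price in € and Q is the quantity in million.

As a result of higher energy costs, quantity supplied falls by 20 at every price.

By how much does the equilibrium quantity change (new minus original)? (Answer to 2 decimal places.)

Solve the original market: 84 - 3P = 5P - 44, hence P = 16 and Q = 36.
The shock moves the curves to Qd = 84 - 3P and Qs = 5P - 64.
Setting them equal: 84 - 3P = 5P - 64 → 148 = 8P, so P = 18.5 and Q = 28.5.
ΔQ = 28.5 − 36 = -7.50.

-7.50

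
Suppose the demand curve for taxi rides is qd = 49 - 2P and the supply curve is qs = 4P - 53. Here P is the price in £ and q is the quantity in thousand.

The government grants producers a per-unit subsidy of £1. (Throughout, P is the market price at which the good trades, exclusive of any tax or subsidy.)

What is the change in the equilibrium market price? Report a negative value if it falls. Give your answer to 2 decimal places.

-0.67

Original equilibrium: 49 - 2P = 4P - 53 gives 102 = 6P, so P = 17 and q = 15.
Since sellers receive the price plus the subsidy, the effective supply curve becomes qs = 4P - 49.
Setting them equal: 49 - 2P = 4P - 49 → 98 = 6P, so P = 49/3 ≈ 16.3333 and q = 49/3 ≈ 16.3333.
ΔP = 16.3333 − 17 = -0.67.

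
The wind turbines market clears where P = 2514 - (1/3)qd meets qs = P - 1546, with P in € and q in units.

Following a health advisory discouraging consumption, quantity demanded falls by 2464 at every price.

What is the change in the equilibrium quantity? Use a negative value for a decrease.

Solve the original market: 7542 - 3P = P - 1546, hence P = 2272 and q = 726.
After the shift, demand is qd = 5078 - 3P and supply is qs = P - 1546.
New equilibrium: 5078 - 3P = P - 1546 ⇒ 6624 = 4P ⇒ P = 1656, q = 110.
Δq = 110 − 726 = -616.

-616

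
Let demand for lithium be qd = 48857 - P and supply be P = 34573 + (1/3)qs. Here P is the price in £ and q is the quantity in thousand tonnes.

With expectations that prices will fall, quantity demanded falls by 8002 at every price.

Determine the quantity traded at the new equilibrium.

4711.5

Before the shock: 48857 - P = 3P - 103719 ⇒ 152576 = 4P ⇒ P = 38144, q = 10713.
With the change applied: demand qd = 40855 - P, supply qs = 3P - 103719.
Clearing the new market: 40855 - P = 3P - 103719, so P = 36143.5 and q = 4711.5.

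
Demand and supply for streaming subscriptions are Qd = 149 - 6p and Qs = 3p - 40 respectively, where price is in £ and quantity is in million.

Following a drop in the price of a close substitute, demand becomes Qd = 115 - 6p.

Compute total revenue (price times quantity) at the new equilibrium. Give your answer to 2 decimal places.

200.93

Before the shock: 149 - 6p = 3p - 40 ⇒ 189 = 9p ⇒ p = 21, Q = 23.
The shock moves the curves to Qd = 115 - 6p and Qs = 3p - 40.
Setting them equal: 115 - 6p = 3p - 40 → 155 = 9p, so p = 155/9 ≈ 17.2222 and Q = 35/3 ≈ 11.6667.
New expenditure = 17.2222 × 11.6667 = 200.93.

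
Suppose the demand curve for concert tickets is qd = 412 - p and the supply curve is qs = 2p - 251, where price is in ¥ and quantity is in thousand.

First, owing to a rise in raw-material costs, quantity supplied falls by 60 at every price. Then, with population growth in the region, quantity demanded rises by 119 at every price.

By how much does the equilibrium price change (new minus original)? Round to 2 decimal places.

Original equilibrium: 412 - p = 2p - 251 gives 663 = 3p, so p = 221 and q = 191.
With the change applied: demand qd = 531 - p, supply qs = 2p - 311.
New equilibrium: 531 - p = 2p - 311 ⇒ 842 = 3p ⇒ p = 842/3 ≈ 280.6667, q = 751/3 ≈ 250.3333.
Δp = 280.6667 − 221 = +59.67.

+59.67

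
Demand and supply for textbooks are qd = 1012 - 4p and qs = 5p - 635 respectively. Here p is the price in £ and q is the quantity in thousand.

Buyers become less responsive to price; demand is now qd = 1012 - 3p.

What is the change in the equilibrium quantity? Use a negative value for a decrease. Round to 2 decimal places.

Initially, 1012 - 4p = 5p - 635, so 1647 = 9p and p = 183, q = 280.
After the shift, demand is qd = 1012 - 3p and supply is qs = 5p - 635.
Setting them equal: 1012 - 3p = 5p - 635 → 1647 = 8p, so p = 205.875 and q = 394.375.
Δq = 394.375 − 280 = +114.38.

+114.38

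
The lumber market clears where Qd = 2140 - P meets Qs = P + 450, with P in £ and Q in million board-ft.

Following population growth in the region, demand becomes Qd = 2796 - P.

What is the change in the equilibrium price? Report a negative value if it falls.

Original equilibrium: 2140 - P = P + 450 gives 1690 = 2P, so P = 845 and Q = 1295.
The shock moves the curves to Qd = 2796 - P and Qs = P + 450.
Setting them equal: 2796 - P = P + 450 → 2346 = 2P, so P = 1173 and Q = 1623.
ΔP = 1173 − 845 = +328.

+328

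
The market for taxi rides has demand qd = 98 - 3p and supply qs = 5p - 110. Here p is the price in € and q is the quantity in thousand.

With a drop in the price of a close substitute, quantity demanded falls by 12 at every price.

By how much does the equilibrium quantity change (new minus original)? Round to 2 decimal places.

Solve the original market: 98 - 3p = 5p - 110, hence p = 26 and q = 20.
After the shift, demand is qd = 86 - 3p and supply is qs = 5p - 110.
Equate the new curves: 86 - 3p = 5p - 110, giving 196 = 8p, p = 24.5, q = 12.5.
Δq = 12.5 − 20 = -7.50.

-7.50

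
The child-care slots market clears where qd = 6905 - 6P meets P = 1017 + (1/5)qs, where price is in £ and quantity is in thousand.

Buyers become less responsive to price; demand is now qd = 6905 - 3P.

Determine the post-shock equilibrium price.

Original equilibrium: 6905 - 6P = 5P - 5085 gives 11990 = 11P, so P = 1090 and q = 365.
The shock moves the curves to qd = 6905 - 3P and qs = 5P - 5085.
Equate the new curves: 6905 - 3P = 5P - 5085, giving 11990 = 8P, P = 1498.75, q = 2408.75.

1498.75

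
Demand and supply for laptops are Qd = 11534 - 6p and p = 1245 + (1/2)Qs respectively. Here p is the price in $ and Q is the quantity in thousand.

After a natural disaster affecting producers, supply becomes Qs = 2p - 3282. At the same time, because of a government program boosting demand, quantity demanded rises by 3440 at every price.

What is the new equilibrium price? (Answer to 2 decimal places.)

Solve the original market: 11534 - 6p = 2p - 2490, hence p = 1753 and Q = 1016.
With the change applied: demand Qd = 14974 - 6p, supply Qs = 2p - 3282.
New equilibrium: 14974 - 6p = 2p - 3282 ⇒ 18256 = 8p ⇒ p = 2282, Q = 1282.

2282.00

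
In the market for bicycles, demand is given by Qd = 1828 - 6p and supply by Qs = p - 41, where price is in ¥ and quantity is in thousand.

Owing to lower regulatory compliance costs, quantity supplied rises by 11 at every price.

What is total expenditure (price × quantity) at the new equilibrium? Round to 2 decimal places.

62489.47

Solve the original market: 1828 - 6p = p - 41, hence p = 267 and Q = 226.
With the change applied: demand Qd = 1828 - 6p, supply Qs = p - 30.
Equate the new curves: 1828 - 6p = p - 30, giving 1858 = 7p, p = 1858/7 ≈ 265.4286, Q = 1648/7 ≈ 235.4286.
New expenditure = 265.4286 × 235.4286 = 62489.47.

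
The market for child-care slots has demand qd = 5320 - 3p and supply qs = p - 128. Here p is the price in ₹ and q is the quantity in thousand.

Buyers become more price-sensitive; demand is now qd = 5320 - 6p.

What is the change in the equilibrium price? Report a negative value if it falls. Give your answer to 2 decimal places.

-583.71

Before the shock: 5320 - 3p = p - 128 ⇒ 5448 = 4p ⇒ p = 1362, q = 1234.
The new curves are qd = 5320 - 6p (demand) and qs = p - 128 (supply).
Equate the new curves: 5320 - 6p = p - 128, giving 5448 = 7p, p = 5448/7 ≈ 778.2857, q = 4552/7 ≈ 650.2857.
Δp = 778.2857 − 1362 = -583.71.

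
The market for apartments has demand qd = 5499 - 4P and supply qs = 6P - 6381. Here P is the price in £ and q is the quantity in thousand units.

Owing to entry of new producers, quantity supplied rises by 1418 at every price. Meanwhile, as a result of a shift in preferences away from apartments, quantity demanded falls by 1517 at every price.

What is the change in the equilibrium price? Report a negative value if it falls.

-293.5

Initially, 5499 - 4P = 6P - 6381, so 11880 = 10P and P = 1188, q = 747.
With the change applied: demand qd = 3982 - 4P, supply qs = 6P - 4963.
Clearing the new market: 3982 - 4P = 6P - 4963, so P = 894.5 and q = 404.
ΔP = 894.5 − 1188 = -293.5.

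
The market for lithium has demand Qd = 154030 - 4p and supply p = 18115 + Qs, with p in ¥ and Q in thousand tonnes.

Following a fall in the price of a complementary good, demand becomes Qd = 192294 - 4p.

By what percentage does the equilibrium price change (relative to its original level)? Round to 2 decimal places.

+22.23

Original equilibrium: 154030 - 4p = p - 18115 gives 172145 = 5p, so p = 34429 and Q = 16314.
With the change applied: demand Qd = 192294 - 4p, supply Qs = p - 18115.
Clearing the new market: 192294 - 4p = p - 18115, so p = 42081.8 and Q = 23966.8.
%Δp = (42081.8 − 34429) / 34429 × 100 = +22.23%.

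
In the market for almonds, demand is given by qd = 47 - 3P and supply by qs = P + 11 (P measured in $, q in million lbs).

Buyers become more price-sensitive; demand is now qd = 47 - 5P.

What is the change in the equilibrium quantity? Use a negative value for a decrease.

Solve the original market: 47 - 3P = P + 11, hence P = 9 and q = 20.
After the shift, demand is qd = 47 - 5P and supply is qs = P + 11.
New equilibrium: 47 - 5P = P + 11 ⇒ 36 = 6P ⇒ P = 6, q = 17.
Δq = 17 − 20 = -3.

-3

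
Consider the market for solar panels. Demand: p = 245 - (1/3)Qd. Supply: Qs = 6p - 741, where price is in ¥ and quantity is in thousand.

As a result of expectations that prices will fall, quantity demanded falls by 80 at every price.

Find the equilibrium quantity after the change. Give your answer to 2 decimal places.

189.67

Before the shock: 735 - 3p = 6p - 741 ⇒ 1476 = 9p ⇒ p = 164, Q = 243.
After the shift, demand is Qd = 655 - 3p and supply is Qs = 6p - 741.
Clearing the new market: 655 - 3p = 6p - 741, so p = 1396/9 ≈ 155.1111 and Q = 569/3 ≈ 189.6667.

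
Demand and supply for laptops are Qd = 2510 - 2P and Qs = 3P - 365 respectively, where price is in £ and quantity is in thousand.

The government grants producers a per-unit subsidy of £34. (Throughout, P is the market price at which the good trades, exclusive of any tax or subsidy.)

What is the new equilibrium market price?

Original equilibrium: 2510 - 2P = 3P - 365 gives 2875 = 5P, so P = 575 and Q = 1360.
Since sellers receive the price plus the subsidy, the effective supply curve becomes Qs = 3P - 263.
Setting them equal: 2510 - 2P = 3P - 263 → 2773 = 5P, so P = 554.6 and Q = 1400.8.

554.6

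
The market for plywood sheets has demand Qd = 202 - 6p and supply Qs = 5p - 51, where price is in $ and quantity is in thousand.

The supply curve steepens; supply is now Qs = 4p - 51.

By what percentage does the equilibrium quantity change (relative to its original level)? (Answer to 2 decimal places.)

-21.56

Solve the original market: 202 - 6p = 5p - 51, hence p = 23 and Q = 64.
With the change applied: demand Qd = 202 - 6p, supply Qs = 4p - 51.
Equate the new curves: 202 - 6p = 4p - 51, giving 253 = 10p, p = 25.3, Q = 50.2.
%ΔQ = (50.2 − 64) / 64 × 100 = -21.56%.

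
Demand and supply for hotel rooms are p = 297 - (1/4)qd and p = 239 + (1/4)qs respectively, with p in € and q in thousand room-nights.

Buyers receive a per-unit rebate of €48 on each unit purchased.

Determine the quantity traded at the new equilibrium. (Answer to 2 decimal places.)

Original equilibrium: 1188 - 4p = 4p - 956 gives 2144 = 8p, so p = 268 and q = 116.
Since buyers' out-of-pocket price is the market price minus the rebate, the effective demand curve becomes qd = 1380 - 4p.
Clearing the new market: 1380 - 4p = 4p - 956, so p = 292 and q = 212.

212.00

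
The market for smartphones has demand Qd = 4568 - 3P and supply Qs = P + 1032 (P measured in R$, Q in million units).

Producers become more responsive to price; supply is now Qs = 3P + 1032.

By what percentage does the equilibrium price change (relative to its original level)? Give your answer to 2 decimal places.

-33.33

Before the shock: 4568 - 3P = P + 1032 ⇒ 3536 = 4P ⇒ P = 884, Q = 1916.
The new curves are Qd = 4568 - 3P (demand) and Qs = 3P + 1032 (supply).
New equilibrium: 4568 - 3P = 3P + 1032 ⇒ 3536 = 6P ⇒ P = 1768/3 ≈ 589.3333, Q = 2800.
%ΔP = (589.3333 − 884) / 884 × 100 = -33.33%.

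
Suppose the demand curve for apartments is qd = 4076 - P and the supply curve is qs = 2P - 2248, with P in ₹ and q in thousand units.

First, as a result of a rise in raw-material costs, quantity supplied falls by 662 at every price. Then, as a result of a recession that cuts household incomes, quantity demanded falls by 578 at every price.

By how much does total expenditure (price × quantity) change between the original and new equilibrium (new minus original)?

-1239312

Before the shock: 4076 - P = 2P - 2248 ⇒ 6324 = 3P ⇒ P = 2108, q = 1968.
With the change applied: demand qd = 3498 - P, supply qs = 2P - 2910.
Clearing the new market: 3498 - P = 2P - 2910, so P = 2136 and q = 1362.
Expenditure moves from 2108×1968 = 4148544 to 2136×1362 = 2909232; change = -1239312.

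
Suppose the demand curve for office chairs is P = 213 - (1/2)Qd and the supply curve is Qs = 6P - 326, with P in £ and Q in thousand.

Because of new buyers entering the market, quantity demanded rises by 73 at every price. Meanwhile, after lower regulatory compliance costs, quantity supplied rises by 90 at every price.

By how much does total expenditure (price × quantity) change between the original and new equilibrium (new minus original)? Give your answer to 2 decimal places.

+6591.59

Initially, 426 - 2P = 6P - 326, so 752 = 8P and P = 94, Q = 238.
The shock moves the curves to Qd = 499 - 2P and Qs = 6P - 236.
Setting them equal: 499 - 2P = 6P - 236 → 735 = 8P, so P = 91.875 and Q = 315.25.
Expenditure moves from 94×238 = 22372 to 91.875×315.25 = 28963.59375; change = +6591.59.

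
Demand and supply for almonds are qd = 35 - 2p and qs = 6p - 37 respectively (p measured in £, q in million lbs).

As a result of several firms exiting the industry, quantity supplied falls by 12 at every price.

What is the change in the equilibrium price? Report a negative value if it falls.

Original equilibrium: 35 - 2p = 6p - 37 gives 72 = 8p, so p = 9 and q = 17.
After the shift, demand is qd = 35 - 2p and supply is qs = 6p - 49.
New equilibrium: 35 - 2p = 6p - 49 ⇒ 84 = 8p ⇒ p = 10.5, q = 14.
Δp = 10.5 − 9 = +1.5.

+1.5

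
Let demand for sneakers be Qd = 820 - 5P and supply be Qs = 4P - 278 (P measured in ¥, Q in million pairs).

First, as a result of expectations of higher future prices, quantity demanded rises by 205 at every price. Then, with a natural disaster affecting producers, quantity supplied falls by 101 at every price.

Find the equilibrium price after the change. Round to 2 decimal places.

Original equilibrium: 820 - 5P = 4P - 278 gives 1098 = 9P, so P = 122 and Q = 210.
The shock moves the curves to Qd = 1025 - 5P and Qs = 4P - 379.
Clearing the new market: 1025 - 5P = 4P - 379, so P = 156 and Q = 245.

156.00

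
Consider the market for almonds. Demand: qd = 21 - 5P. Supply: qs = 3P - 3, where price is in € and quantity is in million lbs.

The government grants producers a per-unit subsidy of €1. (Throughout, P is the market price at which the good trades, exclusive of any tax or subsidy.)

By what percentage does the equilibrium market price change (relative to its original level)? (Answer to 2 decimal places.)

Initially, 21 - 5P = 3P - 3, so 24 = 8P and P = 3, q = 6.
Since sellers receive the price plus the subsidy, the effective supply curve becomes qs = 3P.
Setting them equal: 21 - 5P = 3P → 21 = 8P, so P = 2.625 and q = 7.875.
%ΔP = (2.625 − 3) / 3 × 100 = -12.50%.

-12.50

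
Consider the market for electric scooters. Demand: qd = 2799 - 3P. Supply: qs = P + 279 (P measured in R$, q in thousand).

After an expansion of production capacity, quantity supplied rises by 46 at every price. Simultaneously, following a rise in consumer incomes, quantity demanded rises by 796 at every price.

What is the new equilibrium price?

817.5

Before the shock: 2799 - 3P = P + 279 ⇒ 2520 = 4P ⇒ P = 630, q = 909.
The shock moves the curves to qd = 3595 - 3P and qs = P + 325.
Clearing the new market: 3595 - 3P = P + 325, so P = 817.5 and q = 1142.5.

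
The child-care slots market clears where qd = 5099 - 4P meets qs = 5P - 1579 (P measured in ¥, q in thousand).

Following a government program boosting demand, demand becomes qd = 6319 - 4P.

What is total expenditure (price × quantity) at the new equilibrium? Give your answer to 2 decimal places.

2464858.54

Solve the original market: 5099 - 4P = 5P - 1579, hence P = 742 and q = 2131.
The shock moves the curves to qd = 6319 - 4P and qs = 5P - 1579.
Setting them equal: 6319 - 4P = 5P - 1579 → 7898 = 9P, so P = 7898/9 ≈ 877.5556 and q = 25279/9 ≈ 2808.7778.
New expenditure = 877.5556 × 2808.7778 = 2464858.54.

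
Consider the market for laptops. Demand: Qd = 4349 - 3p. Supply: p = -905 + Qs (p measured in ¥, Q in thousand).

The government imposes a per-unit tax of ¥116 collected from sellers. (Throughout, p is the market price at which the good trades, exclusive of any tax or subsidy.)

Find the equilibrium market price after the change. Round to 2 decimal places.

890.00

Solve the original market: 4349 - 3p = p + 905, hence p = 861 and Q = 1766.
Since sellers keep the price net of the tax, the effective supply curve becomes Qs = p + 789.
Setting them equal: 4349 - 3p = p + 789 → 3560 = 4p, so p = 890 and Q = 1679.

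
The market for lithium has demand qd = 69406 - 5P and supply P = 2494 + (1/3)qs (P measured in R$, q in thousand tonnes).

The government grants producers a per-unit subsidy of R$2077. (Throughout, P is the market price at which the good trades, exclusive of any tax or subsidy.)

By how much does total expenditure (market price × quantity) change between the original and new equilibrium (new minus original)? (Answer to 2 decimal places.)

+17765846.67

Solve the original market: 69406 - 5P = 3P - 7482, hence P = 9611 and q = 21351.
Since sellers receive the price plus the subsidy, the effective supply curve becomes qs = 3P - 1251.
Clearing the new market: 69406 - 5P = 3P - 1251, so P = 8832.125 and q = 25245.375.
Expenditure moves from 9611×21351 = 205204461 to 8832.125×25245.375 = 222970307.671875; change = +17765846.67.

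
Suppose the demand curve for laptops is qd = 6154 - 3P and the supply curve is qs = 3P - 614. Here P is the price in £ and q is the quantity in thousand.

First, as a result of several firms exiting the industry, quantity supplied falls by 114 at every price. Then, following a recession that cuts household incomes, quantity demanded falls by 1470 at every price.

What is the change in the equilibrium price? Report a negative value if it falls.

-226

Original equilibrium: 6154 - 3P = 3P - 614 gives 6768 = 6P, so P = 1128 and q = 2770.
With the change applied: demand qd = 4684 - 3P, supply qs = 3P - 728.
Equate the new curves: 4684 - 3P = 3P - 728, giving 5412 = 6P, P = 902, q = 1978.
ΔP = 902 − 1128 = -226.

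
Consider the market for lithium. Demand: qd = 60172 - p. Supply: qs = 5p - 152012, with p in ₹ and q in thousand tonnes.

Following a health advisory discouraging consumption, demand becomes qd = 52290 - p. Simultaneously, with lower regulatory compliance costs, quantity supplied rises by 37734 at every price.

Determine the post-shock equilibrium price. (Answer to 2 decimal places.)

27761.33

Before the shock: 60172 - p = 5p - 152012 ⇒ 212184 = 6p ⇒ p = 35364, q = 24808.
The shock moves the curves to qd = 52290 - p and qs = 5p - 114278.
Setting them equal: 52290 - p = 5p - 114278 → 166568 = 6p, so p = 83284/3 ≈ 27761.3333 and q = 73586/3 ≈ 24528.6667.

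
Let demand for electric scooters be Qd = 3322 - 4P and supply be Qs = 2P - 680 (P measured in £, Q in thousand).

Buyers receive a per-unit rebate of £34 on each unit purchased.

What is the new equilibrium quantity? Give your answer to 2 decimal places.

Solve the original market: 3322 - 4P = 2P - 680, hence P = 667 and Q = 654.
Since buyers' out-of-pocket price is the market price minus the rebate, the effective demand curve becomes Qd = 3458 - 4P.
New equilibrium: 3458 - 4P = 2P - 680 ⇒ 4138 = 6P ⇒ P = 2069/3 ≈ 689.6667, Q = 2098/3 ≈ 699.3333.

699.33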